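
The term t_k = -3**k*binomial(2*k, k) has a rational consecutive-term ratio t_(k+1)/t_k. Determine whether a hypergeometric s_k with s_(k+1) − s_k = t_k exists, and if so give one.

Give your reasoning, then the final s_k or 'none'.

t_(k+1)/t_k = 6*(2*k + 1)/(k + 1).
Factor: A=12*k + 6; B=k + 1; C=1.
Key eq: (12*k + 6)·f(k+1) = (k)·f(k) + (1).
deg f ≤ -1 (via 1,1,0).
Negative degree bound (-1): no f exists, t_k not Gosper-summable.

no hypergeometric antidifference exists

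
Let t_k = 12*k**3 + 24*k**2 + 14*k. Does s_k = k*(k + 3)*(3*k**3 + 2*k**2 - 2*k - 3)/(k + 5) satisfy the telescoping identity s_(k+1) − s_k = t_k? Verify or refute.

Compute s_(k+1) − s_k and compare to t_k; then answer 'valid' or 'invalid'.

Invalid: residual 2*k*(-9*k**3 - 82*k**2 - 136*k - 73)/(k**2 + 11*k + 30) ≠ 0.

s_(k+1) = k*(3*k**4 + 26*k**3 + 78*k**2 + 99*k + 44)/(k + 6)
s_(k+1) − s_k = 2*k*(6*k**4 + 69*k**3 + 237*k**2 + 301*k + 137)/(k**2 + 11*k + 30)
(s_(k+1) − s_k) − t_k = 2*k*(-9*k**3 - 82*k**2 - 136*k - 73)/(k**2 + 11*k + 30)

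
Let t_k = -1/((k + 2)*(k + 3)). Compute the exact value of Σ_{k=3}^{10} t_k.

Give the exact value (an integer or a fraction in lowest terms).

Compute t_(k+1)/t_k: get (k + 2)/(k + 4).
Take A(k)=k + 2, B(k)=k + 4, C(k)=1.
Need (k + 2)·f(k+1) − (k + 3)·f(k) = 1.
Bound: deg f ≤ 1.
Solving with deg f ≤ 1: f(k) = k/2.
So s_k = (B(k−1)f/C)·t_k = (k*(k + 3)/2)·t_k = -k/(2*k + 4).
Check: Δs_k = -1/(k**2 + 5*k + 6). ✓
Sum = s_(11) − s_(3); s_(11) = -11/26, s_(3) = -3/10 ⇒ -8/65.

Σ = -8/65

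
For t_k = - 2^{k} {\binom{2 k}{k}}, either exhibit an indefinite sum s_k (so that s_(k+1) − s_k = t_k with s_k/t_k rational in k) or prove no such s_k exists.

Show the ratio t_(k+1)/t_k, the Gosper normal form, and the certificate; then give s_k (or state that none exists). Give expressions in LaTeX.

The ratio is 4*(2*k + 1)/(k + 1).
Gosper form: A/B · C(k+1)/C(k) with A=8*k + 4, B=k + 1, C=1.
Solve (8*k + 4)·f(k+1) − (k)·f(k) = 1.
d = -1 from the (1,1,0) case.
deg f ≤ -1 is impossible — no certificate.

not Gosper-summable; s_k does not exist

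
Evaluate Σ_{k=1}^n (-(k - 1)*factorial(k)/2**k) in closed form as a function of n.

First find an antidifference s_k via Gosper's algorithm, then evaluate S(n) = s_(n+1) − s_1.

t_(k+1)/t_k = k*(k + 1)/(2*(k - 1)).
Take A(k)=k/2 + 1/2, B(k)=1, C(k)=k - 1.
Set up (k/2 + 1/2)·f(k+1) − (1)·f(k) − (k - 1) = 0.
From deg A=1, deg B=0, deg C=1: d=0.
Solve for f: f(k) = 2 (degree 0 ≤ 0).
Then R = B(k−1)f/C = 2/(k - 1), so s_k = R(k)·t_k = -2**(1 - k)*factorial(k).
Check: Δs_k = -(k - 1)*factorial(k)/2**k. ✓
Evaluate: s_(n+1) = -factorial(n + 1)/2**n; subtract s_(1) = -1 ⇒ S(n) = (2**n - n*factorial(n) - factorial(n))/2**n.

S(n) = (2**n - n*factorial(n) - factorial(n))/2**n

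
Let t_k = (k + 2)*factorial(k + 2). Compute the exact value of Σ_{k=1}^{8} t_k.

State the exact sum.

The ratio is (k + 3)**2/(k + 2).
So A=k + 3 and B=1, with C=k + 2.
Key eq: (k + 3)·f(k+1) = (1)·f(k) + (k + 2).
deg f ≤ 0 (via 1,0,1).
Solving with deg f ≤ 0: f(k) = 1.
Then R = B(k−1)f/C = 1/(k + 2), so s_k = R(k)·t_k = factorial(k + 2).
Check: Δs_k = (k + 2)*factorial(k + 2). ✓
Evaluate s at k=9 and k=1: 39916800 and 6; difference 39916794.

Σ = 39916794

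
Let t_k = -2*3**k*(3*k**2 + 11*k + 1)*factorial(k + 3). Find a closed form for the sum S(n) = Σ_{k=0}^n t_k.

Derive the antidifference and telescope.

r(k) = 3*(3*k**3 + 29*k**2 + 83*k + 60)/(3*k**2 + 11*k + 1) after simplifying.
So A=3*k + 12 and B=1, with C=k**2 + 11*k/3 + 1/3.
Set up (3*k + 12)·f(k+1) − (1)·f(k) − (k**2 + 11*k/3 + 1/3) = 0.
Degrees (1,0,2) ⇒ d ≤ 1.
A polynomial solution: f(k) = (k - 1)/3.
Then R = B(k−1)f/C = (k - 1)/(3*k**2 + 11*k + 1), so s_k = R(k)·t_k = -2*3**k*(k - 1)*factorial(k + 3).
s_(k+1) − s_k = -2*3**k*(3*k**2 + 11*k + 1)*factorial(k + 3) = t_k.
Telescope: S(n) = s_(n+1) − s_(0) = -6*3**n*n*factorial(n + 4) − (12) = -6*3**n*n*factorial(n + 4) - 12.

S(n) = -6*3**n*n*factorial(n + 4) - 12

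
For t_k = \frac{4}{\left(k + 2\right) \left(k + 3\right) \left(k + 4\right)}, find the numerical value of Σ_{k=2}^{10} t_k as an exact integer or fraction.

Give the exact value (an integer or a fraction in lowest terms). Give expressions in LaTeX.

Σ = 81/910

Step 1: r(k) = (k + 2)/(k + 5).
A = k + 2, B = k + 5, C = 1.
Solve (k + 2)·f(k+1) − (k + 4)·f(k) = 1.
Bound: deg f ≤ 2.
Solve for f: f(k) = k*(k + 5)/12 (degree 2 ≤ 2).
Then R = B(k−1)f/C = k*(k + 4)*(k + 5)/12, so s_k = R(k)·t_k = k*(k + 5)/(3*(k + 2)*(k + 3)).
Verify: 4/(k**3 + 9*k**2 + 26*k + 24) matches t_k.
Σ_(k=2)^(10) t_k = s_(11) − s_(2) = 88/273 − (7/30) = 81/910.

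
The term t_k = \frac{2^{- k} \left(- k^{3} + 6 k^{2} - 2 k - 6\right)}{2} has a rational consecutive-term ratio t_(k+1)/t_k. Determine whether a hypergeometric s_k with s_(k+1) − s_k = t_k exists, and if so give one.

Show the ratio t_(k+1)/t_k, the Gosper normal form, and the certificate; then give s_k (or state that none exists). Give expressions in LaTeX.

s_k = 2^{- k} \left(k^{3} - 3 k^{2} - k + 3\right)

r(k) = (k**3 - 3*k**2 - 7*k + 3)/(2*(k**3 - 6*k**2 + 2*k + 6)) after simplifying.
So A=1/2 and B=1, with C=k**3 - 6*k**2 + 2*k + 6.
Solve (1/2)·f(k+1) − (1)·f(k) = k**3 - 6*k**2 + 2*k + 6.
deg f ≤ 3 (via 0,0,3).
Coefficient equations give f(k) = -2*(k - 3)*(k - 1)*(k + 1).
So s_k = (B(k−1)f/C)·t_k = (-2*(k - 3)*(k - 1)*(k + 1)/(k**3 - 6*k**2 + 2*k + 6))·t_k = (k**3 - 3*k**2 - k + 3)/2**k.
Δs = (-k**3 + 6*k**2 - 2*k - 6)/(2*2**k), as required.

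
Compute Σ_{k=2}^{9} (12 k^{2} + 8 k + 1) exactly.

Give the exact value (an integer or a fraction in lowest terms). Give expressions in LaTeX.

Σ = 3768

Ratio r(k) = (12*k**2 + 32*k + 21)/(12*k**2 + 8*k + 1).
A = 1, B = 1, C = k**2 + 2*k/3 + 1/12.
Set up (1)·f(k+1) − (1)·f(k) − (k**2 + 2*k/3 + 1/12) = 0.
Bound: deg f ≤ 3.
Solve for f: f(k) = k*(4*k**2 - 2*k - 1)/12 (degree 3 ≤ 3).
Then R = B(k−1)f/C = k*(4*k**2 - 2*k - 1)/((2*k + 1)*(6*k + 1)), so s_k = R(k)·t_k = k*(4*k**2 - 2*k - 1).
Check: Δs_k = 12*k**2 + 8*k + 1. ✓
Sum = s_(10) − s_(2); s_(10) = 3790, s_(2) = 22 ⇒ 3768.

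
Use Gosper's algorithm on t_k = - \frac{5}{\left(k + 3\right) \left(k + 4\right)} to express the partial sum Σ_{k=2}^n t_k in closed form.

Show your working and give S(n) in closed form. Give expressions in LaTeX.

S(n) = \frac{1 - n}{n + 4}

Step 1: r(k) = (k + 3)/(k + 5).
So A=k + 3 and B=k + 5, with C=1.
Need (k + 3)·f(k+1) − (k + 4)·f(k) = 1.
Bound: deg f ≤ 1.
Coefficient equations give f(k) = k/3.
So s_k = (B(k−1)f/C)·t_k = (k*(k + 4)/3)·t_k = -5*k/(3*k + 9).
s_(k+1) − s_k = -5/(k**2 + 7*k + 12) = t_k.
Evaluate: s_(n+1) = 5*(-n - 1)/(3*(n + 4)); subtract s_(2) = -2/3 ⇒ S(n) = (1 - n)/(n + 4).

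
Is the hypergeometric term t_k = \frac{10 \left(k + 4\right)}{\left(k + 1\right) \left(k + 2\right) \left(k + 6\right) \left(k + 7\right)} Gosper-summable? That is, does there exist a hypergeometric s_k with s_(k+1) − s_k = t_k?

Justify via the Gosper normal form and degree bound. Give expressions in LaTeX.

r(k) = (k + 1)*(k + 5)*(k + 6)/((k + 3)*(k + 4)*(k + 8)) after simplifying.
Gosper form: A/B · C(k+1)/C(k) with A=k + 1, B=k + 8, C=k**4 + 16*k**3 + 95*k**2 + 248*k + 240.
Solve (k + 1)·f(k+1) − (k + 7)·f(k) = k**4 + 16*k**3 + 95*k**2 + 248*k + 240.
deg f ≤ 6 (via 1,1,4).
A polynomial solution: f(k) = k*(k + 2)*(k + 3)*(k + 4)*(k + 5)*(k + 7)/12.
So s_k = (B(k−1)f/C)·t_k = (k*(k + 2)*(k + 7)**2/(12*(k + 4)))·t_k = 5*k*(k + 7)/(6*(k**2 + 7*k + 6)).
Δs = 10*(k + 4)/(k**4 + 16*k**3 + 83*k**2 + 152*k + 84), as required.

Yes. s_k = \frac{5 k \left(k + 7\right)}{6 \left(k^{2} + 7 k + 6\right)}.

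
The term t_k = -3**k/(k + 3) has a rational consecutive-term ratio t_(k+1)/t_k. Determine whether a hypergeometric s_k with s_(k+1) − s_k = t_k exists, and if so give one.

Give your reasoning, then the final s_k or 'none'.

r(k) = 3*(k + 3)/(k + 4) after simplifying.
Take A(k)=3*k + 9, B(k)=k + 4, C(k)=1.
f must satisfy (3*k + 9)·f(k+1) − (k + 3)·f(k) = 1.
Degrees (1,1,0) ⇒ d ≤ -1.
deg f ≤ -1 is impossible — no certificate.

none — t_k is not Gosper-summable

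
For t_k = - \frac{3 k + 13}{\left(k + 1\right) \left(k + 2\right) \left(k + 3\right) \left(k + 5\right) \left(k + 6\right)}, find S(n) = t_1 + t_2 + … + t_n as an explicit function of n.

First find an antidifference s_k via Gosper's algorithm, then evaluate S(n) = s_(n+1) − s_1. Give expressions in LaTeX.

S(n) = \frac{n \left(- n^{2} - 11 n - 36\right)}{36 \left(n^{3} + 11 n^{2} + 36 n + 36\right)}

Step 1: r(k) = (k + 1)*(k + 5)*(3*k + 16)/((k + 4)*(k + 7)*(3*k + 13)).
Gosper form: A/B · C(k+1)/C(k) with A=k + 1, B=k + 7, C=k**2 + 25*k/3 + 52/3.
f must satisfy (k + 1)·f(k+1) − (k + 6)·f(k) = k**2 + 25*k/3 + 52/3.
Bound: deg f ≤ 5.
Solving with deg f ≤ 5: f(k) = k*(k + 3)*(k + 4)*(k**2 + 8*k + 17)/30.
Then R = B(k−1)f/C = k*(k + 3)*(k + 6)*(k**2 + 8*k + 17)/(10*(3*k + 13)), so s_k = R(k)·t_k = k*(-k**2 - 8*k - 17)/(10*(k**3 + 8*k**2 + 17*k + 10)).
Verify: (-3*k - 13)/(k**5 + 17*k**4 + 107*k**3 + 307*k**2 + 396*k + 180) matches t_k.
s_(n+1) = (-n**3 - 11*n**2 - 36*n - 26)/(10*(n**3 + 11*n**2 + 36*n + 36)) and s_(1) = -13/180, so S(n) = n*(-n**2 - 11*n - 36)/(36*(n**3 + 11*n**2 + 36*n + 36)).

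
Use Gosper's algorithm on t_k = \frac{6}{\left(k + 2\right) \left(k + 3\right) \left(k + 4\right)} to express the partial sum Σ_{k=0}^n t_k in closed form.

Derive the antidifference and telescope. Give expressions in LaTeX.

S(n) = \frac{n^{2} + 7 n + 6}{2 \left(n^{2} + 7 n + 12\right)}

The ratio is (k + 2)/(k + 5).
Factor: A=k + 2; B=k + 5; C=1.
f must satisfy (k + 2)·f(k+1) − (k + 4)·f(k) = 1.
deg f ≤ 2 (via 1,1,0).
Solve for f: f(k) = k*(k + 5)/12 (degree 2 ≤ 2).
Get s_k = R·t_k = k*(k + 5)/(2*(k + 2)*(k + 3)) with R(k) = B(k−1)f(k)/C(k) = k*(k + 4)*(k + 5)/12.
Δs = 6/(k**3 + 9*k**2 + 26*k + 24), as required.
Σ_(k=0)^n t_k = s_(n+1) − s_(0) = ((n**2 + 7*n + 6)/(2*(n**2 + 7*n + 12))) − (0), i.e. (n**2 + 7*n + 6)/(2*(n**2 + 7*n + 12)).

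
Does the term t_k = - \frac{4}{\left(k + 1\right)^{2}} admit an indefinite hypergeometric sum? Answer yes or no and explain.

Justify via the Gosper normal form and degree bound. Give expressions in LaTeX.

No. Not Gosper-summable.

r(k) = (k + 1)**2/(k + 2)**2 after simplifying.
Normal form (A,B,C) = (k**2 + 2*k + 1, k**2 + 4*k + 4, 1).
Need (k**2 + 2*k + 1)·f(k+1) − (k**2 + 2*k + 1)·f(k) = 1.
d = 0 from the (2,2,0) case.
Put f(k) = c0: A·f(k+1) − B(k−1)·f(k) − C = -1; need -1 = 0 — inconsistent ⇒ no f, not summable.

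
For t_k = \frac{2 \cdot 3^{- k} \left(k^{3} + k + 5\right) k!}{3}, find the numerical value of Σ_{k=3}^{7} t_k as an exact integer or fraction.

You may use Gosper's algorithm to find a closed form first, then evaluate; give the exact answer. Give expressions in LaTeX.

Step 1: r(k) = (k + 1)*(k + (k + 1)**3 + 6)/(3*(k**3 + k + 5)).
Normal form (A,B,C) = (k/3 + 1/3, 1, k**3 + k + 5).
Need (k/3 + 1/3)·f(k+1) − (1)·f(k) = k**3 + k + 5.
deg f ≤ 2 (via 1,0,3).
Solve for f: f(k) = 3*(k**2 - 2) (degree 2 ≤ 2).
Get s_k = R·t_k = 2*(k**2 - 2)*factorial(k)/3**k with R(k) = B(k−1)f(k)/C(k) = 3*(k**2 - 2)/(k**3 + k + 5).
Δs = 2*(k**3 + k + 5)*factorial(k)/(3*3**k), as required.
Sum = s_(8) − s_(3); s_(8) = 555520/729, s_(3) = 28/9 ⇒ 553252/729.

Σ = 553252/729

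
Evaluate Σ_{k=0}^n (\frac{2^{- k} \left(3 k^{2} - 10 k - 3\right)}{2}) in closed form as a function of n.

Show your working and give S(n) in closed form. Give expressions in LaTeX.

S(n) = 2^{- n - 1} \left(- 2^{n + 3} - 3 n^{2} - 2 n + 5\right)

t_(k+1)/t_k = (3*k**2 - 4*k - 10)/(2*(3*k**2 - 10*k - 3)).
Factor: A=1/2; B=1; C=k**2 - 10*k/3 - 1.
Need (1/2)·f(k+1) − (1)·f(k) = k**2 - 10*k/3 - 1.
Degrees (0,0,2) ⇒ d ≤ 2.
Solve for f: f(k) = -2*(k - 2)*(3*k + 2)/3 (degree 2 ≤ 2).
Get s_k = R·t_k = (-3*k**2 + 4*k + 4)/2**k with R(k) = B(k−1)f(k)/C(k) = -2*(k - 2)*(3*k + 2)/(3*k**2 - 10*k - 3).
s_(k+1) − s_k = (3*k**2 - 10*k - 3)/(2*2**k) = t_k.
Telescope: S(n) = s_(n+1) − s_(0) = 2**(-n - 1)*(-3*n**2 - 2*n + 5) − (4) = 2**(-n - 1)*(-2**(n + 3) - 3*n**2 - 2*n + 5).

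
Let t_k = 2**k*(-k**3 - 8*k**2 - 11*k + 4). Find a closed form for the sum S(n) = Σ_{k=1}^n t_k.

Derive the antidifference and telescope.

S(n) = -2*2**n*n**3 - 10*2**n*n**2 - 8*2**n*n + 8*2**n - 8

Step 1: r(k) = 2*(k**3 + 11*k**2 + 30*k + 16)/(k**3 + 8*k**2 + 11*k - 4).
Factor: A=2; B=1; C=k**3 + 8*k**2 + 11*k - 4.
f must satisfy (2)·f(k+1) − (1)·f(k) = k**3 + 8*k**2 + 11*k - 4.
From deg A=0, deg B=0, deg C=3: d=3.
Coefficient equations give f(k) = (k + 1)*(k**2 + k - 4).
So s_k = (B(k−1)f/C)·t_k = ((k + 1)*(k**2 + k - 4)/(k**3 + 8*k**2 + 11*k - 4))·t_k = 2**k*(-k**3 - 2*k**2 + 3*k + 4).
Verify: 2**k*(-k**3 - 8*k**2 - 11*k + 4) matches t_k.
s_(n+1) = 2**(n + 1)*(-n**3 - 5*n**2 - 4*n + 4) and s_(1) = 8, so S(n) = -2*2**n*n**3 - 10*2**n*n**2 - 8*2**n*n + 8*2**n - 8.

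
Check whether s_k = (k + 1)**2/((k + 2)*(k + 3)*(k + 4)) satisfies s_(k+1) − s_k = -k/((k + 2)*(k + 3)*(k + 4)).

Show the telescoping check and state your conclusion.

Invalid: residual 3*(2*k + 1)/(k**4 + 14*k**3 + 71*k**2 + 154*k + 120) ≠ 0.

s_(k+1) = (k + 2)**2/((k + 3)*(k + 4)*(k + 5))
s_(k+1) − s_k = (-k**2 + k + 3)/(k**4 + 14*k**3 + 71*k**2 + 154*k + 120)
(s_(k+1) − s_k) − t_k = 3*(2*k + 1)/(k**4 + 14*k**3 + 71*k**2 + 154*k + 120)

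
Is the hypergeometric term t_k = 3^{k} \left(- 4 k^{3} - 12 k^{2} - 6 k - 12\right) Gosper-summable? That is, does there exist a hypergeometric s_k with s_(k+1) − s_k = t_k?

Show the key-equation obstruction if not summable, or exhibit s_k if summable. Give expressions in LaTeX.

Step 1: r(k) = 3*(2*k**3 + 12*k**2 + 21*k + 17)/(2*k**3 + 6*k**2 + 3*k + 6).
A = 3, B = 1, C = k**3 + 3*k**2 + 3*k/2 + 3.
Solve (3)·f(k+1) − (1)·f(k) = k**3 + 3*k**2 + 3*k/2 + 3.
Bound: deg f ≤ 3.
A polynomial solution: f(k) = (2*k**3 - 3*k**2 + 3*k + 3)/4.
R(k) = B(k−1)·f(k)/C(k) = (2*k**3 - 3*k**2 + 3*k + 3)/(2*(2*k**3 + 6*k**2 + 3*k + 6)); s_k = R·t_k = 3**k*(-2*k**3 + 3*k**2 - 3*k - 3).
Check: Δs_k = 3**k*(-4*k**3 - 12*k**2 - 6*k - 12). ✓

Yes. s_k = 3^{k} \left(- 2 k^{3} + 3 k^{2} - 3 k - 3\right).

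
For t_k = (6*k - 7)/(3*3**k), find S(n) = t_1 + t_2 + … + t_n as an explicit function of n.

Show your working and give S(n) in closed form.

Ratio r(k) = (6*k - 1)/(3*(6*k - 7)).
Normal form (A,B,C) = (1/3, 1, k - 7/6).
f must satisfy (1/3)·f(k+1) − (1)·f(k) = k - 7/6.
Degrees (0,0,1) ⇒ d ≤ 1.
Solving with deg f ≤ 1: f(k) = -(3*k - 2)/2.
R(k) = B(k−1)·f(k)/C(k) = -3*(3*k - 2)/(6*k - 7); s_k = R·t_k = (2 - 3*k)/3**k.
Check: Δs_k = (6*k - 7)/(3*3**k). ✓
Telescope: S(n) = s_(n+1) − s_(1) = 3**(-n - 1)*(-3*n - 1) − (-1/3) = 3**(-n - 1)*(3**n - 3*n - 1).

S(n) = 3**(-n - 1)*(3**n - 3*n - 1)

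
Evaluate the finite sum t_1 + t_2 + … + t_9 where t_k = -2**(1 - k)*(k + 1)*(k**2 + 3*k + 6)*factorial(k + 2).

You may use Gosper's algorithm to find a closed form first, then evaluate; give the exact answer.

Compute t_(k+1)/t_k: get (k + 2)*(k + 3)*(3*k + (k + 1)**2 + 9)/(2*(k + 1)*(k**2 + 3*k + 6)).
Normal form (A,B,C) = (k/2 + 3/2, 1, k**3 + 4*k**2 + 9*k + 6).
Key eq: (k/2 + 3/2)·f(k+1) = (1)·f(k) + (k**3 + 4*k**2 + 9*k + 6).
Bound: deg f ≤ 2.
A polynomial solution: f(k) = 2*k*(k + 1).
R(k) = B(k−1)·f(k)/C(k) = 2*k/(k**2 + 3*k + 6); s_k = R·t_k = -2**(2 - k)*k*(k + 1)*factorial(k + 2).
Check: Δs_k = -2**(1 - k)*(k + 1)*(k**2 + 3*k + 6)*factorial(k + 2). ✓
Σ_(k=1)^(9) t_k = s_(10) − s_(1) = -205821000 − (-24) = -205820976.

Σ = -205820976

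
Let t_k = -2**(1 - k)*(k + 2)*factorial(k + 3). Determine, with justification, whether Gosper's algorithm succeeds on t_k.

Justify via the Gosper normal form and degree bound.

Yes. s_k = -2**(2 - k)*factorial(k + 3).

r(k) = (k + 3)*(k + 4)/(2*(k + 2)) after simplifying.
So A=k/2 + 2 and B=1, with C=k + 2.
Need (k/2 + 2)·f(k+1) − (1)·f(k) = k + 2.
deg f ≤ 0 (via 1,0,1).
Solving with deg f ≤ 0: f(k) = 2.
Get s_k = R·t_k = -2**(2 - k)*factorial(k + 3) with R(k) = B(k−1)f(k)/C(k) = 2/(k + 2).
s_(k+1) − s_k = -2**(1 - k)*(k + 2)*factorial(k + 3) = t_k.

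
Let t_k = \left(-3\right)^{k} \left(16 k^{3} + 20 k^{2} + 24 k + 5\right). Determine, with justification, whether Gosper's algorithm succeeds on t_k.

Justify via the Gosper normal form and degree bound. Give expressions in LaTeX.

The ratio is 3*(-16*k**3 - 68*k**2 - 112*k - 65)/(16*k**3 + 20*k**2 + 24*k + 5).
Factor: A=-3; B=1; C=k**3 + 5*k**2/4 + 3*k/2 + 5/16.
Key eq: (-3)·f(k+1) = (1)·f(k) + (k**3 + 5*k**2/4 + 3*k/2 + 5/16).
Bound: deg f ≤ 3.
Solve for f: f(k) = -(2*k - 1)*(2*k**2 - k + 1)/16 (degree 3 ≤ 3).
R(k) = B(k−1)·f(k)/C(k) = -(2*k - 1)*(2*k**2 - k + 1)/((4*k + 1)*(4*k**2 + 4*k + 5)); s_k = R·t_k = (-3)**k*(-4*k**3 + 4*k**2 - 3*k + 1).
Check: Δs_k = (-3)**k*(16*k**3 + 20*k**2 + 24*k + 5). ✓

Yes. s_k = \left(-3\right)^{k} \left(- 4 k^{3} + 4 k^{2} - 3 k + 1\right).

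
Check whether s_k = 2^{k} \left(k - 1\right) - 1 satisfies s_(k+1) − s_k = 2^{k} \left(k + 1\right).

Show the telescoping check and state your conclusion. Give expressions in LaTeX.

s_(k+1) = 2**(k + 1)*k - 1
s_(k+1) − s_k = 2**k*(k + 1)
(s_(k+1) − s_k) − t_k = 0

valid; difference matches t_k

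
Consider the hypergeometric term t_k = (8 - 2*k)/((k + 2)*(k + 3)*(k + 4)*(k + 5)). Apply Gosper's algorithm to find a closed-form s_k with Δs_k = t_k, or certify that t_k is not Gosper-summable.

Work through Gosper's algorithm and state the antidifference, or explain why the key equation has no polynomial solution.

s_k = k*(k**2 + 9*k + 38)/(12*(k + 2)*(k + 3)*(k + 4))

Compute t_(k+1)/t_k: get (k - 3)*(k + 2)/((k - 4)*(k + 6)).
A = k + 2, B = k + 6, C = k - 4.
Set up (k + 2)·f(k+1) − (k + 5)·f(k) − (k - 4) = 0.
Degrees (1,1,1) ⇒ d ≤ 3.
Solving with deg f ≤ 3: f(k) = -k*(k**2 + 9*k + 38)/24.
Then R = B(k−1)f/C = -k*(k + 5)*(k**2 + 9*k + 38)/(24*(k - 4)), so s_k = R(k)·t_k = k*(k**2 + 9*k + 38)/(12*(k + 2)*(k + 3)*(k + 4)).
Δs = 2*(4 - k)/(k**4 + 14*k**3 + 71*k**2 + 154*k + 120), as required.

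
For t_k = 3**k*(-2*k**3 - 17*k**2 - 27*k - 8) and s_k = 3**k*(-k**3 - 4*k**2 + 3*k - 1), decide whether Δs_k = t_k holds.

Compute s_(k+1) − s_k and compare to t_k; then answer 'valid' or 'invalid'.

Valid — Δs_k = t_k.

s_(k+1) = 3**(k + 1)*(-k**3 - 7*k**2 - 8*k - 3)
s_(k+1) − s_k = 3**k*(-2*k**3 - 17*k**2 - 27*k - 8)
(s_(k+1) − s_k) − t_k = 0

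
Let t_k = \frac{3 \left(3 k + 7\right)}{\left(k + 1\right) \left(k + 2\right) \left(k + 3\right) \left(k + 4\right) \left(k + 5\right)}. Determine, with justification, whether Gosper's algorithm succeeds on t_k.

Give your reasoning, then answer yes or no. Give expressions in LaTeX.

The ratio is (k + 1)*(3*k + 10)/((k + 6)*(3*k + 7)).
Normal form (A,B,C) = (k + 1, k + 6, k + 7/3).
f must satisfy (k + 1)·f(k+1) − (k + 5)·f(k) = k + 7/3.
d = 4 from the (1,1,1) case.
A polynomial solution: f(k) = k*(k + 2)*(k**2 + 8*k + 19)/36.
Then R = B(k−1)f/C = k*(k + 2)*(k + 5)*(k**2 + 8*k + 19)/(12*(3*k + 7)), so s_k = R(k)·t_k = k*(k**2 + 8*k + 19)/(4*(k**3 + 8*k**2 + 19*k + 12)).
Check: Δs_k = 3*(3*k + 7)/(k**5 + 15*k**4 + 85*k**3 + 225*k**2 + 274*k + 120). ✓

Yes. s_k = \frac{k \left(k^{2} + 8 k + 19\right)}{4 \left(k^{3} + 8 k^{2} + 19 k + 12\right)}.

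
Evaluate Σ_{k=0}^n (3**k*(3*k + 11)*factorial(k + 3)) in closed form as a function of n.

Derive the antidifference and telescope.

t_(k+1)/t_k = 3*(k + 4)*(3*k + 14)/(3*k + 11).
Normal form (A,B,C) = (3*k + 12, 1, k + 11/3).
Need (3*k + 12)·f(k+1) − (1)·f(k) = k + 11/3.
deg f ≤ 0 (via 1,0,1).
A polynomial solution: f(k) = 1/3.
Get s_k = R·t_k = 3**k*factorial(k + 3) with R(k) = B(k−1)f(k)/C(k) = 1/(3*k + 11).
s_(k+1) − s_k = 3**k*(3*k + 11)*factorial(k + 3) = t_k.
Telescope: S(n) = s_(n+1) − s_(0) = 3**(n + 1)*factorial(n + 4) − (6) = 3*3**n*factorial(n + 4) - 6.

S(n) = 3*3**n*factorial(n + 4) - 6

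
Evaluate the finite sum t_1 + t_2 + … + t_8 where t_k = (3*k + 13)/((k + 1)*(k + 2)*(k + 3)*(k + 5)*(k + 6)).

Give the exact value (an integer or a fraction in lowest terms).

Σ = 94/3465

Compute t_(k+1)/t_k: get (k + 1)*(k + 5)*(3*k + 16)/((k + 4)*(k + 7)*(3*k + 13)).
Take A(k)=k + 1, B(k)=k + 7, C(k)=k**2 + 25*k/3 + 52/3.
Key eq: (k + 1)·f(k+1) = (k + 6)·f(k) + (k**2 + 25*k/3 + 52/3).
From deg A=1, deg B=1, deg C=2: d=5.
Solve for f: f(k) = k*(k + 3)*(k + 4)*(k**2 + 8*k + 17)/30 (degree 5 ≤ 5).
Get s_k = R·t_k = k*(k**2 + 8*k + 17)/(10*(k**3 + 8*k**2 + 17*k + 10)) with R(k) = B(k−1)f(k)/C(k) = k*(k + 3)*(k + 6)*(k**2 + 8*k + 17)/(10*(3*k + 13)).
Check: Δs_k = (3*k + 13)/(k**5 + 17*k**4 + 107*k**3 + 307*k**2 + 396*k + 180). ✓
Σ_(k=1)^(8) t_k = s_(9) − s_(1) = 153/1540 − (13/180) = 94/3465.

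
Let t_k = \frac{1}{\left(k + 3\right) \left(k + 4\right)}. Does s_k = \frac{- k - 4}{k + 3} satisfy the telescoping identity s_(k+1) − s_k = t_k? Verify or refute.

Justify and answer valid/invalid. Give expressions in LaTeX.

s_(k+1) = (-k - 5)/(k + 4)
s_(k+1) − s_k = 1/(k**2 + 7*k + 12)
(s_(k+1) − s_k) − t_k = 0

valid (s_(k+1) − s_k reduces to t_k)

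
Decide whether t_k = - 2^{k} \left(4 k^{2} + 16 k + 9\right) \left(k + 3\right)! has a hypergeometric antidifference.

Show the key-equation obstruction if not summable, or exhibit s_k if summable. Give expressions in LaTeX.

t_(k+1)/t_k = 2*(4*k**3 + 40*k**2 + 125*k + 116)/(4*k**2 + 16*k + 9).
Take A(k)=2*k + 8, B(k)=1, C(k)=k**2 + 4*k + 9/4.
Solve (2*k + 8)·f(k+1) − (1)·f(k) = k**2 + 4*k + 9/4.
deg f ≤ 1 (via 1,0,2).
A polynomial solution: f(k) = (2*k - 1)/4.
So s_k = (B(k−1)f/C)·t_k = ((2*k - 1)/(4*k**2 + 16*k + 9))·t_k = -2**k*(2*k - 1)*factorial(k + 3).
Δs = -2**k*(4*k**2 + 16*k + 9)*factorial(k + 3), as required.

Yes. s_k = - 2^{k} \left(2 k - 1\right) \left(k + 3\right)!.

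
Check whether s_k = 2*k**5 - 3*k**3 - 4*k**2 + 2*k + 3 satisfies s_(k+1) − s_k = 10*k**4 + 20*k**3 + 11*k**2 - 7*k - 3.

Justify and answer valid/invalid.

valid (s_(k+1) − s_k reduces to t_k)

s_(k+1) = k*(2*k**4 + 10*k**3 + 17*k**2 + 7*k - 5)
s_(k+1) − s_k = 10*k**4 + 20*k**3 + 11*k**2 - 7*k - 3
(s_(k+1) − s_k) − t_k = 0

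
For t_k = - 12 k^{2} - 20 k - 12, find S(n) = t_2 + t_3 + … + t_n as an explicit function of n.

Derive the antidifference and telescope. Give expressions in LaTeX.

r(k) = (3*k**2 + 11*k + 11)/(3*k**2 + 5*k + 3) after simplifying.
Gosper form: A/B · C(k+1)/C(k) with A=1, B=1, C=k**2 + 5*k/3 + 1.
Need (1)·f(k+1) − (1)·f(k) = k**2 + 5*k/3 + 1.
deg f ≤ 3 (via 0,0,2).
Solve for f: f(k) = k*(k**2 + k + 1)/3 (degree 3 ≤ 3).
Then R = B(k−1)f/C = k*(k**2 + k + 1)/(3*k**2 + 5*k + 3), so s_k = R(k)·t_k = 4*k*(-k**2 - k - 1).
Δs = -12*k**2 - 20*k - 12, as required.
s_(n+1) = -4*n**3 - 16*n**2 - 24*n - 12 and s_(2) = -56, so S(n) = -4*n**3 - 16*n**2 - 24*n + 44.

S(n) = - 4 n^{3} - 16 n^{2} - 24 n + 44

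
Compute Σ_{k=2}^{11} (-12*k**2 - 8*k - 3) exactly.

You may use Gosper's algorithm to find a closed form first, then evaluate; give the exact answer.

Ratio r(k) = (12*k**2 + 32*k + 23)/(12*k**2 + 8*k + 3).
So A=1 and B=1, with C=k**2 + 2*k/3 + 1/4.
Set up (1)·f(k+1) − (1)·f(k) − (k**2 + 2*k/3 + 1/4) = 0.
deg f ≤ 3 (via 0,0,2).
Solving with deg f ≤ 3: f(k) = k*(4*k**2 - 2*k + 1)/12.
So s_k = (B(k−1)f/C)·t_k = (k*(4*k**2 - 2*k + 1)/(12*k**2 + 8*k + 3))·t_k = k*(-4*k**2 + 2*k - 1).
Δs = -12*k**2 - 8*k - 3, as required.
Evaluate s at k=12 and k=2: -6636 and -26; difference -6610.

Σ = -6610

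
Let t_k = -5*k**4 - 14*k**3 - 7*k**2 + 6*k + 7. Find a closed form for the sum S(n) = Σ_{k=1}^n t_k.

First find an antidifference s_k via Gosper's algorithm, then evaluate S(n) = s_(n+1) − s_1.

S(n) = n*(-n**4 - 6*n**3 - 11*n**2 - 4*n + 9)

Ratio r(k) = (5*k**4 + 34*k**3 + 79*k**2 + 70*k + 13)/(5*k**4 + 14*k**3 + 7*k**2 - 6*k - 7).
Normal form (A,B,C) = (1, 1, k**4 + 14*k**3/5 + 7*k**2/5 - 6*k/5 - 7/5).
Set up (1)·f(k+1) − (1)·f(k) − (k**4 + 14*k**3/5 + 7*k**2/5 - 6*k/5 - 7/5) = 0.
Bound: deg f ≤ 5.
Coefficient equations give f(k) = k*(k**4 + k**3 - 3*k**2 - 3*k - 3)/5.
So s_k = (B(k−1)f/C)·t_k = (k*(k**4 + k**3 - 3*k**2 - 3*k - 3)/(5*k**4 + 14*k**3 + 7*k**2 - 6*k - 7))·t_k = k*(-k**4 - k**3 + 3*k**2 + 3*k + 3).
Δs = -5*k**4 - 14*k**3 - 7*k**2 + 6*k + 7, as required.
Telescope: S(n) = s_(n+1) − s_(1) = -n**5 - 6*n**4 - 11*n**3 - 4*n**2 + 9*n + 7 − (7) = n*(-n**4 - 6*n**3 - 11*n**2 - 4*n + 9).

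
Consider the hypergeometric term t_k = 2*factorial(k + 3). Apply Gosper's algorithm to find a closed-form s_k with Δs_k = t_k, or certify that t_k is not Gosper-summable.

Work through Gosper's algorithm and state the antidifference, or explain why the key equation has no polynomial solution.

no hypergeometric antidifference exists

Compute t_(k+1)/t_k: get k + 4.
A = k + 4, B = 1, C = 1.
Key eq: (k + 4)·f(k+1) = (1)·f(k) + (1).
From deg A=1, deg B=0, deg C=0: d=-1.
d = -1 < 0 ⇒ no nonzero polynomial f; not summable.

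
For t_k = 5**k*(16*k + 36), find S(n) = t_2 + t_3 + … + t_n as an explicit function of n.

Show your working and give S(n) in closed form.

The ratio is 5*(4*k + 13)/(4*k + 9).
A = 5, B = 1, C = k + 9/4.
Solve (5)·f(k+1) − (1)·f(k) = k + 9/4.
Bound: deg f ≤ 1.
Solving with deg f ≤ 1: f(k) = (k + 1)/4.
R(k) = B(k−1)·f(k)/C(k) = (k + 1)/(4*k + 9); s_k = R·t_k = 4*5**k*(k + 1).
s_(k+1) − s_k = 5**k*(16*k + 36) = t_k.
Evaluate: s_(n+1) = 20*5**n*(n + 2); subtract s_(2) = 300 ⇒ S(n) = 20*5**n*n + 40*5**n - 300.

S(n) = 20*5**n*n + 40*5**n - 300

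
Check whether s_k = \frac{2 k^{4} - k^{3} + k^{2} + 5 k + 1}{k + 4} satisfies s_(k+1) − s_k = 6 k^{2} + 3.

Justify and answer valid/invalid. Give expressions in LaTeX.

s_(k+1) = (2*k**4 + 7*k**3 + 10*k**2 + 12*k + 8)/(k + 5)
s_(k+1) − s_k = 3*(2*k**4 + 14*k**3 + 14*k**2 + 10*k + 9)/(k**2 + 9*k + 20)
(s_(k+1) − s_k) − t_k = 3*(-4*k**3 - 27*k**2 + k - 11)/(k**2 + 9*k + 20)

Invalid: residual \frac{3 \left(- 4 k^{3} - 27 k^{2} + k - 11\right)}{k^{2} + 9 k + 20} ≠ 0.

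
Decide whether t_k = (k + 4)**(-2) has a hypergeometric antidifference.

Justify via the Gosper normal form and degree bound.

r(k) = (k + 4)**2/(k + 5)**2 after simplifying.
A = k**2 + 8*k + 16, B = k**2 + 10*k + 25, C = 1.
Solve (k**2 + 8*k + 16)·f(k+1) − (k**2 + 8*k + 16)·f(k) = 1.
Degrees (2,2,0) ⇒ d ≤ 0.
Generic f = c0 gives residual -1; -1 = 0 cannot hold, so t_k is not Gosper-summable.

No — the linear system for f has no solution.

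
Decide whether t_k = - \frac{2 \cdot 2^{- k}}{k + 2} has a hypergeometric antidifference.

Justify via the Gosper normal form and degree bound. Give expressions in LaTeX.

No — key equation has no polynomial f.

Compute t_(k+1)/t_k: get (k + 2)/(2*(k + 3)).
Normal form (A,B,C) = (k/2 + 1, k + 3, 1).
Set up (k/2 + 1)·f(k+1) − (k + 2)·f(k) − (1) = 0.
d = -1 from the (1,1,0) case.
Negative degree bound (-1): no f exists, t_k not Gosper-summable.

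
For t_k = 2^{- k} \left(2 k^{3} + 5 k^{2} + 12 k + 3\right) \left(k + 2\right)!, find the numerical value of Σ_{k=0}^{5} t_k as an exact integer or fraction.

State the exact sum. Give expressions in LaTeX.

Compute t_(k+1)/t_k: get (2*k**4 + 17*k**3 + 61*k**2 + 106*k + 66)/(2*(2*k**3 + 5*k**2 + 12*k + 3)).
A = k/2 + 3/2, B = 1, C = k**3 + 5*k**2/2 + 6*k + 3/2.
f must satisfy (k/2 + 3/2)·f(k+1) − (1)·f(k) = k**3 + 5*k**2/2 + 6*k + 3/2.
Degrees (1,0,3) ⇒ d ≤ 2.
Solving with deg f ≤ 2: f(k) = k*(2*k - 1).
R(k) = B(k−1)·f(k)/C(k) = 2*k*(2*k - 1)/(2*k**3 + 5*k**2 + 12*k + 3); s_k = R·t_k = 2**(1 - k)*k*(2*k - 1)*factorial(k + 2).
Check: Δs_k = (2*k**3 + 5*k**2 + 12*k + 3)*factorial(k + 2)/2**k. ✓
Σ_(k=0)^(5) t_k = s_(6) − s_(0) = 83160 − (0) = 83160.

Σ = 83160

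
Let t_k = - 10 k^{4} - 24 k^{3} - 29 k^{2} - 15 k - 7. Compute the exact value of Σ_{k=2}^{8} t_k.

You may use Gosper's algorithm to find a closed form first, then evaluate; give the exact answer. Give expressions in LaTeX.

Σ = -125251

The ratio is (10*k**4 + 64*k**3 + 161*k**2 + 185*k + 85)/(10*k**4 + 24*k**3 + 29*k**2 + 15*k + 7).
So A=1 and B=1, with C=k**4 + 12*k**3/5 + 29*k**2/10 + 3*k/2 + 7/10.
Key eq: (1)·f(k+1) = (1)·f(k) + (k**4 + 12*k**3/5 + 29*k**2/10 + 3*k/2 + 7/10).
From deg A=0, deg B=0, deg C=4: d=5.
Match coefficients ⇒ f(k) = k*(2*k**4 + k**3 + k**2 - k + 4)/10.
Then R = B(k−1)f/C = k*(2*k**4 + k**3 + k**2 - k + 4)/(10*k**4 + 24*k**3 + 29*k**2 + 15*k + 7), so s_k = R(k)·t_k = k*(-2*k**4 - k**3 - k**2 + k - 4).
Verify: -10*k**4 - 24*k**3 - 29*k**2 - 15*k - 7 matches t_k.
Σ_(k=2)^(8) t_k = s_(9) − s_(2) = -125343 − (-92) = -125251.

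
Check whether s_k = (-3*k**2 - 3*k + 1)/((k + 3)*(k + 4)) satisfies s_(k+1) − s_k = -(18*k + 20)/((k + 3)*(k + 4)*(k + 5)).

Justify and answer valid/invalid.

s_(k+1) = (-3*k - 3*(k + 1)**2 - 2)/((k + 4)*(k + 5))
s_(k+1) − s_k = 2*(-9*k - 10)/(k**3 + 12*k**2 + 47*k + 60)
(s_(k+1) − s_k) − t_k = 0

Valid: the claim telescopes to t_k.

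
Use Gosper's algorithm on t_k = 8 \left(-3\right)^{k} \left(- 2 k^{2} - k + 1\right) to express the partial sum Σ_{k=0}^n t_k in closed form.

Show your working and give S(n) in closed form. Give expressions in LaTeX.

S(n) = - 12 \left(-3\right)^{n} n^{2} - 12 \left(-3\right)^{n} n + 6 \left(-3\right)^{n} + 2

t_(k+1)/t_k = 3*(-k - 2*(k + 1)**2)/(2*k**2 + k - 1).
Gosper form: A/B · C(k+1)/C(k) with A=-3, B=1, C=k**2 + k/2 - 1/2.
Set up (-3)·f(k+1) − (1)·f(k) − (k**2 + k/2 - 1/2) = 0.
From deg A=0, deg B=0, deg C=2: d=2.
Solving with deg f ≤ 2: f(k) = -(2*k**2 - 2*k - 1)/8.
R(k) = B(k−1)·f(k)/C(k) = -(2*k**2 - 2*k - 1)/(4*(k + 1)*(2*k - 1)); s_k = R·t_k = (-3)**k*(4*k**2 - 4*k - 2).
Δs = 8*(-3)**k*(-2*k**2 - k + 1), as required.
Telescope: S(n) = s_(n+1) − s_(0) = (-3)**(n + 1)*(4*n**2 + 4*n - 2) − (-2) = -12*(-3)**n*n**2 - 12*(-3)**n*n + 6*(-3)**n + 2.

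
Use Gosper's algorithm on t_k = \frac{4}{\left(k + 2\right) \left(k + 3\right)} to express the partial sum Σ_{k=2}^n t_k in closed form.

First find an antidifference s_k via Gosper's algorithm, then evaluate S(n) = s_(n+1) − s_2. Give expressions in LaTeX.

r(k) = (k + 2)/(k + 4) after simplifying.
So A=k + 2 and B=k + 4, with C=1.
Need (k + 2)·f(k+1) − (k + 3)·f(k) = 1.
d = 1 from the (1,1,0) case.
A polynomial solution: f(k) = k/2.
Then R = B(k−1)f/C = k*(k + 3)/2, so s_k = R(k)·t_k = 2*k/(k + 2).
s_(k+1) − s_k = 4/(k**2 + 5*k + 6) = t_k.
Σ_(k=2)^n t_k = s_(n+1) − s_(2) = (2*(n + 1)/(n + 3)) − (1), i.e. (n - 1)/(n + 3).

S(n) = \frac{n - 1}{n + 3}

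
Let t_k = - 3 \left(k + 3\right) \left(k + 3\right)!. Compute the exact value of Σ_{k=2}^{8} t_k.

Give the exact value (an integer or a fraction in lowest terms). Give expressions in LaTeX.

Compute t_(k+1)/t_k: get (k + 4)**2/(k + 3).
Normal form (A,B,C) = (k + 4, 1, k + 3).
Key eq: (k + 4)·f(k+1) = (1)·f(k) + (k + 3).
Degrees (1,0,1) ⇒ d ≤ 0.
Match coefficients ⇒ f(k) = 1.
Certificate R = B(k−1)f/C = 1/(k + 3) gives s_k = -3*factorial(k + 3).
Δs = -3*(k + 3)*factorial(k + 3), as required.
Telescoping: Σ = s_(9) − s_(2) = -1437004800 − (-360) = -1437004440.

Σ = -1437004440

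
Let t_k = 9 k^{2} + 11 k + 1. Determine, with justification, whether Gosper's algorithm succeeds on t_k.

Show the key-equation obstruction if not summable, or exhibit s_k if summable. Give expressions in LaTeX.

r(k) = (9*k**2 + 29*k + 21)/(9*k**2 + 11*k + 1) after simplifying.
Factor: A=1; B=1; C=k**2 + 11*k/9 + 1/9.
Solve (1)·f(k+1) − (1)·f(k) = k**2 + 11*k/9 + 1/9.
Bound: deg f ≤ 3.
A polynomial solution: f(k) = k*(3*k**2 + k - 3)/9.
R(k) = B(k−1)·f(k)/C(k) = k*(3*k**2 + k - 3)/(9*k**2 + 11*k + 1); s_k = R·t_k = k*(3*k**2 + k - 3).
Check: Δs_k = 9*k**2 + 11*k + 1. ✓

Yes. s_k = k \left(3 k^{2} + k - 3\right).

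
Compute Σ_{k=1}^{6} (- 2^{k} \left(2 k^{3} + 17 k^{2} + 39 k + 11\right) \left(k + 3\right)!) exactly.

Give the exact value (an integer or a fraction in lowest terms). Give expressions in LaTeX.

Σ = -31120588752

The ratio is 2*(2*k**4 + 31*k**3 + 171*k**2 + 385*k + 276)/(2*k**3 + 17*k**2 + 39*k + 11).
Normal form (A,B,C) = (2*k + 8, 1, k**3 + 17*k**2/2 + 39*k/2 + 11/2).
Solve (2*k + 8)·f(k+1) − (1)·f(k) = k**3 + 17*k**2/2 + 39*k/2 + 11/2.
From deg A=1, deg B=0, deg C=3: d=2.
Coefficient equations give f(k) = (k**2 + 3*k - 3)/2.
Get s_k = R·t_k = -2**k*(k**2 + 3*k - 3)*factorial(k + 3) with R(k) = B(k−1)f(k)/C(k) = (k**2 + 3*k - 3)/(2*k**3 + 17*k**2 + 39*k + 11).
Verify: -2**k*(2*k**3 + 17*k**2 + 39*k + 11)*factorial(k + 3) matches t_k.
Telescoping: Σ = s_(7) − s_(1) = -31120588800 − (-48) = -31120588752.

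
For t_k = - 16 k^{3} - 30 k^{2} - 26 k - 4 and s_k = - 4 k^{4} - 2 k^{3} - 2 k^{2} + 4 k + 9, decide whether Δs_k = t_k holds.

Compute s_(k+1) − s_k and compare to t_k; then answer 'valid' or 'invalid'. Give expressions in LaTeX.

Valid — Δs_k = t_k.

s_(k+1) = -4*k**4 - 18*k**3 - 32*k**2 - 22*k + 5
s_(k+1) − s_k = -16*k**3 - 30*k**2 - 26*k - 4
(s_(k+1) − s_k) − t_k = 0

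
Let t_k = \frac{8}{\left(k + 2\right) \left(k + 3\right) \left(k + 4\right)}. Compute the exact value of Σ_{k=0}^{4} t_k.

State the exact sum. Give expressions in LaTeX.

Σ = 25/42

The ratio is (k + 2)/(k + 5).
Factor: A=k + 2; B=k + 5; C=1.
Solve (k + 2)·f(k+1) − (k + 4)·f(k) = 1.
Bound: deg f ≤ 2.
Solve for f: f(k) = k*(k + 5)/12 (degree 2 ≤ 2).
So s_k = (B(k−1)f/C)·t_k = (k*(k + 4)*(k + 5)/12)·t_k = 2*k*(k + 5)/(3*(k + 2)*(k + 3)).
Δs = 8/(k**3 + 9*k**2 + 26*k + 24), as required.
Telescoping: Σ = s_(5) − s_(0) = 25/42 − (0) = 25/42.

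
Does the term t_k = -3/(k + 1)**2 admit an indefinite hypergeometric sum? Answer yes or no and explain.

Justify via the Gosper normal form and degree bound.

No — key equation has no polynomial f.

t_(k+1)/t_k = (k + 1)**2/(k + 2)**2.
Normal form (A,B,C) = (k**2 + 2*k + 1, k**2 + 4*k + 4, 1).
Key eq: (k**2 + 2*k + 1)·f(k+1) = (k**2 + 2*k + 1)·f(k) + (1).
From deg A=2, deg B=2, deg C=0: d=0.
Put f(k) = c0: A·f(k+1) − B(k−1)·f(k) − C = -1; need -1 = 0 — inconsistent ⇒ no f, not summable.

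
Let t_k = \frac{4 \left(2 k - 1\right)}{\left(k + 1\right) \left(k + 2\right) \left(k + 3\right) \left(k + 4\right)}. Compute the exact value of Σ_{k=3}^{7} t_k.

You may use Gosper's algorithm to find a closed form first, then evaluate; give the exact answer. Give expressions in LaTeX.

Σ = 67/990

The ratio is (k + 1)*(2*k + 1)/((k + 5)*(2*k - 1)).
Normal form (A,B,C) = (k + 1, k + 5, k - 1/2).
Set up (k + 1)·f(k+1) − (k + 4)·f(k) − (k - 1/2) = 0.
From deg A=1, deg B=1, deg C=1: d=3.
Solving with deg f ≤ 3: f(k) = -k/2.
R(k) = B(k−1)·f(k)/C(k) = -k*(k + 4)/(2*k - 1); s_k = R·t_k = -4*k/((k + 1)*(k + 2)*(k + 3)).
Verify: 4*(2*k - 1)/(k**4 + 10*k**3 + 35*k**2 + 50*k + 24) matches t_k.
Sum = s_(8) − s_(3); s_(8) = -16/495, s_(3) = -1/10 ⇒ 67/990.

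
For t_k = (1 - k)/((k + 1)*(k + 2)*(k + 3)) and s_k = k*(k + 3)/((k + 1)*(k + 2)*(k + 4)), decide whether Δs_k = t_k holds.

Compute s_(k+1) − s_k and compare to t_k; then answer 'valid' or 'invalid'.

s_(k+1) = (k + 1)*(k + 4)/((k + 2)*(k + 3)*(k + 5))
s_(k+1) − s_k = (-k*(k + 3)**2*(k + 5) + (k + 1)**2*(k + 4)**2)/((k + 1)*(k + 2)*(k + 3)*(k + 4)*(k + 5))
(s_(k+1) − s_k) − t_k = 2*(k**2 + 3*k - 2)/(k**5 + 15*k**4 + 85*k**3 + 225*k**2 + 274*k + 120)

Invalid: residual 2*(k**2 + 3*k - 2)/(k**5 + 15*k**4 + 85*k**3 + 225*k**2 + 274*k + 120) ≠ 0.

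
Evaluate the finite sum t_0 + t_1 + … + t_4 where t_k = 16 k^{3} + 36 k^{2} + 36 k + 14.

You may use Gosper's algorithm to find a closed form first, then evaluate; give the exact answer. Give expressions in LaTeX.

The ratio is (8*k**3 + 42*k**2 + 78*k + 51)/(8*k**3 + 18*k**2 + 18*k + 7).
A = 1, B = 1, C = k**3 + 9*k**2/4 + 9*k/4 + 7/8.
Set up (1)·f(k+1) − (1)·f(k) − (k**3 + 9*k**2/4 + 9*k/4 + 7/8) = 0.
From deg A=0, deg B=0, deg C=3: d=4.
A polynomial solution: f(k) = k*(2*k**3 + 2*k**2 + 2*k + 1)/8.
Get s_k = R·t_k = 2*k*(2*k**3 + 2*k**2 + 2*k + 1) with R(k) = B(k−1)f(k)/C(k) = k*(2*k**3 + 2*k**2 + 2*k + 1)/(8*k**3 + 18*k**2 + 18*k + 7).
Check: Δs_k = 16*k**3 + 36*k**2 + 36*k + 14. ✓
Evaluate s at k=5 and k=0: 3110 and 0; difference 3110.

Σ = 3110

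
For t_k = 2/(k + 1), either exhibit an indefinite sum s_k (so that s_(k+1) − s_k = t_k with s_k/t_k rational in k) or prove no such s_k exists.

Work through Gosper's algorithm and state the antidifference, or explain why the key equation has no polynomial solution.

Step 1: r(k) = (k + 1)/(k + 2).
So A=k + 1 and B=k + 2, with C=1.
Set up (k + 1)·f(k+1) − (k + 1)·f(k) − (1) = 0.
Bound: deg f ≤ 0.
f = c0 ⇒ A·f(k+1) − B(k−1)·f(k) − C = -1. The system {-1 = 0} is inconsistent; no antidifference.

none — t_k is not Gosper-summable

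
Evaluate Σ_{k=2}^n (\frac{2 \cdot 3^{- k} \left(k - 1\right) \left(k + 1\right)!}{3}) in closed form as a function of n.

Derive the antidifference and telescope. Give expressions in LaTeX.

S(n) = - \frac{4}{3} + \frac{2 \cdot 3^{- n} \left(n + 2\right)!}{3}

t_(k+1)/t_k = k*(k + 2)/(3*(k - 1)).
A = k/3 + 2/3, B = 1, C = k - 1.
Set up (k/3 + 2/3)·f(k+1) − (1)·f(k) − (k - 1) = 0.
Degrees (1,0,1) ⇒ d ≤ 0.
Solve for f: f(k) = 3 (degree 0 ≤ 0).
Certificate R = B(k−1)f/C = 3/(k - 1) gives s_k = 2*factorial(k + 1)/3**k.
Δs = 2*(k - 1)*factorial(k + 1)/(3*3**k), as required.
Evaluate: s_(n+1) = 2*3**(-n - 1)*factorial(n + 2); subtract s_(2) = 4/3 ⇒ S(n) = -4/3 + 2*factorial(n + 2)/(3*3**n).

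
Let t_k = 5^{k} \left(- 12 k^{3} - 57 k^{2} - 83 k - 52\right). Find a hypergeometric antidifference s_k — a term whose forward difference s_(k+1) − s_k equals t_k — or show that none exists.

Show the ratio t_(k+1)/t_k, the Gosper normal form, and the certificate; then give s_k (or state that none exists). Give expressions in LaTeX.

s_k = 5^{k} \left(- 3 k^{3} - 3 k^{2} - 2 k - 3\right)

r(k) = 5*(12*k**3 + 93*k**2 + 233*k + 204)/(12*k**3 + 57*k**2 + 83*k + 52) after simplifying.
Take A(k)=5, B(k)=1, C(k)=k**3 + 19*k**2/4 + 83*k/12 + 13/3.
Key eq: (5)·f(k+1) = (1)·f(k) + (k**3 + 19*k**2/4 + 83*k/12 + 13/3).
From deg A=0, deg B=0, deg C=3: d=3.
Match coefficients ⇒ f(k) = (3*k**3 + 3*k**2 + 2*k + 3)/12.
Then R = B(k−1)f/C = (3*k**3 + 3*k**2 + 2*k + 3)/(12*k**3 + 57*k**2 + 83*k + 52), so s_k = R(k)·t_k = 5**k*(-3*k**3 - 3*k**2 - 2*k - 3).
Δs = 5**k*(-12*k**3 - 57*k**2 - 83*k - 52), as required.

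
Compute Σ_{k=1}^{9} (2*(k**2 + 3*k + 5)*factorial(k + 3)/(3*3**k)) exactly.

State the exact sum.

Σ = 563755424/243

The ratio is (k + 4)*(3*k + (k + 1)**2 + 8)/(3*(k**2 + 3*k + 5)).
Normal form (A,B,C) = (k/3 + 4/3, 1, k**2 + 3*k + 5).
Set up (k/3 + 4/3)·f(k+1) − (1)·f(k) − (k**2 + 3*k + 5) = 0.
Degrees (1,0,2) ⇒ d ≤ 1.
Solve for f: f(k) = 3*(k + 1) (degree 1 ≤ 1).
Then R = B(k−1)f/C = 3*(k + 1)/(k**2 + 3*k + 5), so s_k = R(k)·t_k = 2*(k + 1)*factorial(k + 3)/3**k.
Check: Δs_k = 2*(k**2 + 3*k + 5)*factorial(k + 3)/(3*3**k). ✓
Sum = s_(10) − s_(1); s_(10) = 563763200/243, s_(1) = 32 ⇒ 563755424/243.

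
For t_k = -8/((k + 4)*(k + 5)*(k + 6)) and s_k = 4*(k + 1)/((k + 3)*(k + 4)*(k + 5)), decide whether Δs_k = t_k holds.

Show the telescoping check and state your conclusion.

s_(k+1) = 4*(k + 2)/((k + 4)*(k + 5)*(k + 6))
s_(k+1) − s_k = -8*k/(k**4 + 18*k**3 + 119*k**2 + 342*k + 360)
(s_(k+1) − s_k) − t_k = 24/(k**4 + 18*k**3 + 119*k**2 + 342*k + 360)

Invalid: residual 24/(k**4 + 18*k**3 + 119*k**2 + 342*k + 360) ≠ 0.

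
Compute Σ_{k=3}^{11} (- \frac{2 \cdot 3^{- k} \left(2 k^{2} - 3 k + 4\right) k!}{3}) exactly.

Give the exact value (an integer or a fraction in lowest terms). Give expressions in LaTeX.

r(k) = (k + 1)*(-3*k + 2*(k + 1)**2 + 1)/(3*(2*k**2 - 3*k + 4)) after simplifying.
Factor: A=k/3 + 1/3; B=1; C=k**2 - 3*k/2 + 2.
f must satisfy (k/3 + 1/3)·f(k+1) − (1)·f(k) = k**2 - 3*k/2 + 2.
deg f ≤ 1 (via 1,0,2).
Solve for f: f(k) = 3*(2*k - 1)/2 (degree 1 ≤ 1).
Then R = B(k−1)f/C = 3*(2*k - 1)/(2*k**2 - 3*k + 4), so s_k = R(k)·t_k = -2*(2*k - 1)*factorial(k)/3**k.
Check: Δs_k = -2*(2*k**2 - 3*k + 4)*factorial(k)/(3*3**k). ✓
Sum = s_(12) − s_(3); s_(12) = -90675200/2187, s_(3) = -20/9 ⇒ -90670340/2187.

Σ = -90670340/2187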